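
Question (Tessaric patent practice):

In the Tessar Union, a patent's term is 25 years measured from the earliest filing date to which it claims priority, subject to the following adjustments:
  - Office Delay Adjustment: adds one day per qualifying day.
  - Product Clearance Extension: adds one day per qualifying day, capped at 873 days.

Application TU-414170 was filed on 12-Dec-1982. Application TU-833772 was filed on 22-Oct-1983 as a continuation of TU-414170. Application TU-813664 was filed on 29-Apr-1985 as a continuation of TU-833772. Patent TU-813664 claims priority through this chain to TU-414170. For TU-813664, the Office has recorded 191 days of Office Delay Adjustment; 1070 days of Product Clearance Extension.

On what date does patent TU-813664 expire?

Earliest priority filing: 12 December 1982.
Base term: 12 December 1982 + 25 years → 12 December 2007.
Office Delay Adjustment: +191 days → 20 June 2008.
Product Clearance Extension: 1070 days claimed exceeds the 873-day cap, so +873 days → 10 November 2010.

November 10, 2010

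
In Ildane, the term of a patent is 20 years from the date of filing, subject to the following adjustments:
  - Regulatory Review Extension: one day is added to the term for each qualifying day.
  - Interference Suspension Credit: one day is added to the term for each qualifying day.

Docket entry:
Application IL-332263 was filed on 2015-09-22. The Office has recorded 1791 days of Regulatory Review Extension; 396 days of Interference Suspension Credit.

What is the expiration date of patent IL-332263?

Base term: filing date + 20 years → 22 September 2035.
Regulatory Review Extension: +1791 days → 17 August 2040.
Interference Suspension Credit: +396 days → 17 September 2041.

September 17, 2041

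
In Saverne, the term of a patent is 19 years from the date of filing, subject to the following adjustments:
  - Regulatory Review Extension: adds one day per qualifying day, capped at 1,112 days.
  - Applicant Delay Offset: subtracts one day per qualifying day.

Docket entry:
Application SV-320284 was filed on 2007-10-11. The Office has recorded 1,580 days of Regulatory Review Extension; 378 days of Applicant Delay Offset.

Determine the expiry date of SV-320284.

2028-10-14

Base term: filing date + 19 years → 11 October 2026.
Regulatory Review Extension: 1580 days claimed exceeds the 1112-day cap, so +1112 days → 27 October 2029.
Applicant Delay Offset: −378 days → 14 October 2028.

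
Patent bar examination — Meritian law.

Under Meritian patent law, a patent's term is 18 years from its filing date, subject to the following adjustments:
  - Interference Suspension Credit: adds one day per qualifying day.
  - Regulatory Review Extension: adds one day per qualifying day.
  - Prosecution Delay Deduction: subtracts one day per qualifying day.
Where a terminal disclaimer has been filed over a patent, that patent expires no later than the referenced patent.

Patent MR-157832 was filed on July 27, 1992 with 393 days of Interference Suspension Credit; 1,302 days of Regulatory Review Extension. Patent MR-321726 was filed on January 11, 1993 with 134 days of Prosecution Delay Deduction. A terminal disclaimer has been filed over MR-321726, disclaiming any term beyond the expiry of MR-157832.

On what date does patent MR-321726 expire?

August 30, 2010

Natural term of MR-321726:
  Base: filing + 18 years → 11 January 2011.
  Prosecution Delay Deduction: −134 days → 30 August 2010.
Expiry of referenced patent MR-157832:
  Base: filing + 18 years → 27 July 2010.
  Interference Suspension Credit: +393 days → 24 August 2011.
  Regulatory Review Extension: +1302 days → 18 March 2015.
Terminal disclaimer: MR-321726 expires on the earlier of 30 August 2010 and 18 March 2015.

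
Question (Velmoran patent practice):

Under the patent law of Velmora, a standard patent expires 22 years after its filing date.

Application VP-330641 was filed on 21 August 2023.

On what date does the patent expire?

2045-08-21

Filing date + 22 years → 21 August 2045.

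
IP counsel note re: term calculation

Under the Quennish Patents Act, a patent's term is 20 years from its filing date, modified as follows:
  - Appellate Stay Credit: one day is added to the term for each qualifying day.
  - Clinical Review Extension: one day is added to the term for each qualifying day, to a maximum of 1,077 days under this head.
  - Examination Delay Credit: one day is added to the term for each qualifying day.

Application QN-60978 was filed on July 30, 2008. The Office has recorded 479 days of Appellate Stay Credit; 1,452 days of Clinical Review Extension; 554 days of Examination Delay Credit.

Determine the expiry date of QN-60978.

May 10, 2034

Base term: filing date + 20 years → 30 July 2028.
Appellate Stay Credit: +479 days → 21 November 2029.
Clinical Review Extension: 1452 days claimed exceeds the 1077-day cap, so +1077 days → 2 November 2032.
Examination Delay Credit: +554 days → 10 May 2034.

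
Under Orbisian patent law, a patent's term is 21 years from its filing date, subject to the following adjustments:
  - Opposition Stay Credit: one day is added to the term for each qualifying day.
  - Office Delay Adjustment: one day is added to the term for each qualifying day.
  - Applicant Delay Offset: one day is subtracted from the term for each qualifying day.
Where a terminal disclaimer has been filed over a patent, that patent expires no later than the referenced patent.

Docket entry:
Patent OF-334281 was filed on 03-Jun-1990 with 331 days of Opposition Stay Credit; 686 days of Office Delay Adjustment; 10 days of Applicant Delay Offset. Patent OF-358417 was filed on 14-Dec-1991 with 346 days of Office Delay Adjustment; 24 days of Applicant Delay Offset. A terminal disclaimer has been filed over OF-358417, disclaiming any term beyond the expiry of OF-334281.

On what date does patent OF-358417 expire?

Natural term of OF-358417:
  Base: filing + 21 years → 14 December 2012.
  Office Delay Adjustment: +346 days → 25 November 2013.
  Applicant Delay Offset: −24 days → 1 November 2013.
Expiry of referenced patent OF-334281:
  Base: filing + 21 years → 3 June 2011.
  Opposition Stay Credit: +331 days → 29 April 2012.
  Office Delay Adjustment: +686 days → 16 March 2014.
  Applicant Delay Offset: −10 days → 6 March 2014.
Terminal disclaimer: OF-358417 expires on the earlier of 1 November 2013 and 6 March 2014.

November 1, 2013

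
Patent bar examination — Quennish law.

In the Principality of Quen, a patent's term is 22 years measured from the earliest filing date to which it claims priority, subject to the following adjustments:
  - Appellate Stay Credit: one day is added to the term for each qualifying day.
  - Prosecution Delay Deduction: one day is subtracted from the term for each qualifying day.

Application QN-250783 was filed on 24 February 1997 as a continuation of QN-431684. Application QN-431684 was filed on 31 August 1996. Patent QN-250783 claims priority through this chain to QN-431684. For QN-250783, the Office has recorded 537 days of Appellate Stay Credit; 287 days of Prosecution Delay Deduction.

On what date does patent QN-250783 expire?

Earliest priority filing: 31 August 1996.
Base term: 31 August 1996 + 22 years → 31 August 2018.
Appellate Stay Credit: +537 days → 19 February 2020.
Prosecution Delay Deduction: −287 days → 8 May 2019.

2019-05-08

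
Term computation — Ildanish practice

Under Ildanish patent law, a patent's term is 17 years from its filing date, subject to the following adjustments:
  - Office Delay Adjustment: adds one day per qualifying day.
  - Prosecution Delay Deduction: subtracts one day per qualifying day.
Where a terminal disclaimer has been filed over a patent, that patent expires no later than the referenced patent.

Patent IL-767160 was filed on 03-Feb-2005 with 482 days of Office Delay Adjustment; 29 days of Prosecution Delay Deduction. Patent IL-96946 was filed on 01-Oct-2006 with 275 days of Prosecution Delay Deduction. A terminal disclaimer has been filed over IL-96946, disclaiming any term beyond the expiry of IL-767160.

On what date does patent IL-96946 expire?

Natural term of IL-96946:
  Base: filing + 17 years → 1 October 2023.
  Prosecution Delay Deduction: −275 days → 30 December 2022.
Expiry of referenced patent IL-767160:
  Base: filing + 17 years → 3 February 2022.
  Office Delay Adjustment: +482 days → 31 May 2023.
  Prosecution Delay Deduction: −29 days → 2 May 2023.
Terminal disclaimer: IL-96946 expires on the earlier of 30 December 2022 and 2 May 2023.

December 30, 2022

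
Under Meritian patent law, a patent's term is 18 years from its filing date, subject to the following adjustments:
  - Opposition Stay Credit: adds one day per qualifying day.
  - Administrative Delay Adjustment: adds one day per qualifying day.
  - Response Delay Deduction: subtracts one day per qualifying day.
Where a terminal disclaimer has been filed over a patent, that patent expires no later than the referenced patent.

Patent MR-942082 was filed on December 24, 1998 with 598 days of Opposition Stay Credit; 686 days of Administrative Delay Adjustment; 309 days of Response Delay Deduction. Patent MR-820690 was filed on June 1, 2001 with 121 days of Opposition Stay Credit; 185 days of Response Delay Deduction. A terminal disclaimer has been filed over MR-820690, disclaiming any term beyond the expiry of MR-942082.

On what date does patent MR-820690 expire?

Natural term of MR-820690:
  Base: filing + 18 years → 1 June 2019.
  Opposition Stay Credit: +121 days → 30 September 2019.
  Response Delay Deduction: −185 days → 29 March 2019.
Expiry of referenced patent MR-942082:
  Base: filing + 18 years → 24 December 2016.
  Opposition Stay Credit: +598 days → 14 August 2018.
  Administrative Delay Adjustment: +686 days → 30 June 2020.
  Response Delay Deduction: −309 days → 26 August 2019.
Terminal disclaimer: MR-820690 expires on the earlier of 29 March 2019 and 26 August 2019.

March 29, 2019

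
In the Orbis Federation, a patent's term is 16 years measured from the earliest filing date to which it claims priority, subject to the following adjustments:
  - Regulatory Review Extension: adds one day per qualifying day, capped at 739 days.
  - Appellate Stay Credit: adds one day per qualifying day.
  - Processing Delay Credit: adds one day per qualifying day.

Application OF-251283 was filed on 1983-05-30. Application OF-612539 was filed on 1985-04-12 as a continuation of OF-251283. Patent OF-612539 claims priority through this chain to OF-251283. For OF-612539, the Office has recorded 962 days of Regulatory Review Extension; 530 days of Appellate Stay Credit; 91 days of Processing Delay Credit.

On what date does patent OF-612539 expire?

Earliest priority filing: 30 May 1983.
Base term: 30 May 1983 + 16 years → 30 May 1999.
Regulatory Review Extension: 962 days claimed exceeds the 739-day cap, so +739 days → 7 June 2001.
Appellate Stay Credit: +530 days → 19 November 2002.
Processing Delay Credit: +91 days → 18 February 2003.

February 18, 2003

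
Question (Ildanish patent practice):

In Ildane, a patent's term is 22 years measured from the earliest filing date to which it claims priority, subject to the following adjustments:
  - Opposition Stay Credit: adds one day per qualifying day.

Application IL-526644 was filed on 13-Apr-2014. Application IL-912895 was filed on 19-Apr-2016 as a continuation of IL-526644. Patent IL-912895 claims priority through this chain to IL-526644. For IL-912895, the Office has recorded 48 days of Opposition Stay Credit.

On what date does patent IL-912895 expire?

Earliest priority filing: 13 April 2014.
Base term: 13 April 2014 + 22 years → 13 April 2036.
Opposition Stay Credit: +48 days → 31 May 2036.

May 31, 2036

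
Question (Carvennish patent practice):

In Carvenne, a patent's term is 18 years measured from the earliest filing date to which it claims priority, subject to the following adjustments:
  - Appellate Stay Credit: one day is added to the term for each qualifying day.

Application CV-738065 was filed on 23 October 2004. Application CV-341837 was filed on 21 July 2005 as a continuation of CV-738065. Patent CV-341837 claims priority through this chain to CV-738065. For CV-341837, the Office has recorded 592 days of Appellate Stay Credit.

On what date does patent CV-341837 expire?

June 6, 2024

Earliest priority filing: 23 October 2004.
Base term: 23 October 2004 + 18 years → 23 October 2022.
Appellate Stay Credit: +592 days → 6 June 2024.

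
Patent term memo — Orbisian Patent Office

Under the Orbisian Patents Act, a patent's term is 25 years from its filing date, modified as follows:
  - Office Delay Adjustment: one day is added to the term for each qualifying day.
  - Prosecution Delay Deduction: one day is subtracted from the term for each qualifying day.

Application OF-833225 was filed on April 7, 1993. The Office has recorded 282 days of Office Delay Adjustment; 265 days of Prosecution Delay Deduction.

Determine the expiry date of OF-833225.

April 24, 2018

Base term: filing date + 25 years → 7 April 2018.
Office Delay Adjustment: +282 days → 14 January 2019.
Prosecution Delay Deduction: −265 days → 24 April 2018.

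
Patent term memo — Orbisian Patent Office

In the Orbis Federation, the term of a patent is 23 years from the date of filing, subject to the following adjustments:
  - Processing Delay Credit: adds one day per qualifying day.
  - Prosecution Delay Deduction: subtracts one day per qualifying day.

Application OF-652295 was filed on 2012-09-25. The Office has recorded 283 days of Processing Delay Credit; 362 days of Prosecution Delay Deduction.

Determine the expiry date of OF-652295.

Base term: filing date + 23 years → 25 September 2035.
Processing Delay Credit: +283 days → 4 July 2036.
Prosecution Delay Deduction: −362 days → 8 July 2035.

July 8, 2035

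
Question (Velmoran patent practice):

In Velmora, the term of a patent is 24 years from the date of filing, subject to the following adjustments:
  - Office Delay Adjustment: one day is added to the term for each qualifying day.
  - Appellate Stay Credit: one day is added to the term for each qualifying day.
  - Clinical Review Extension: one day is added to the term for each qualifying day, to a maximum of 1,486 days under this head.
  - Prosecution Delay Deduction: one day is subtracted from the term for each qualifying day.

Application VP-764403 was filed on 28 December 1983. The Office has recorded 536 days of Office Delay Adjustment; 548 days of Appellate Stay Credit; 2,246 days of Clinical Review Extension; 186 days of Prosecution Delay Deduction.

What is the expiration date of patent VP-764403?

Base term: filing date + 24 years → 28 December 2007.
Office Delay Adjustment: +536 days → 16 June 2009.
Appellate Stay Credit: +548 days → 16 December 2010.
Clinical Review Extension: 2246 days claimed exceeds the 1486-day cap, so +1486 days → 10 January 2015.
Prosecution Delay Deduction: −186 days → 8 July 2014.

2014-07-08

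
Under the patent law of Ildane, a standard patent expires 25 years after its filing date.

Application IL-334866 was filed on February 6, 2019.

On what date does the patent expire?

Filing date + 25 years → 6 February 2044.

2044-02-06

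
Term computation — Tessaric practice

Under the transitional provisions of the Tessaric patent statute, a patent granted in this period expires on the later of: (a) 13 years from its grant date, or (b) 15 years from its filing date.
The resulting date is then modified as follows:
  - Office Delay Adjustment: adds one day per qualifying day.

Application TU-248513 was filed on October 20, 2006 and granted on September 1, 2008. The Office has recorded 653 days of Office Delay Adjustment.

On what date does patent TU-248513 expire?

(a) grant + 13 years → 1 September 2021.
(b) filing + 15 years → 20 October 2021.
Later of the two: 20 October 2021.
Office Delay Adjustment: +653 days → 4 August 2023.

August 4, 2023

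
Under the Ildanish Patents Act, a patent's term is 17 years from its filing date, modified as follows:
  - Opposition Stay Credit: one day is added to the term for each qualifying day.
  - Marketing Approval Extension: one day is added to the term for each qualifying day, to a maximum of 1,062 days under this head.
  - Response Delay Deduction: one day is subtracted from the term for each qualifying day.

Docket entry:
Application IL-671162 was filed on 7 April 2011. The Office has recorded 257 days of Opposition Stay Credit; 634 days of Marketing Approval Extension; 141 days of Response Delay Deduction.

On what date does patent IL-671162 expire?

April 27, 2030

Base term: filing date + 17 years → 7 April 2028.
Opposition Stay Credit: +257 days → 20 December 2028.
Marketing Approval Extension: 634 days (within the 1062-day cap) → +634 days → 15 September 2030.
Response Delay Deduction: −141 days → 27 April 2030.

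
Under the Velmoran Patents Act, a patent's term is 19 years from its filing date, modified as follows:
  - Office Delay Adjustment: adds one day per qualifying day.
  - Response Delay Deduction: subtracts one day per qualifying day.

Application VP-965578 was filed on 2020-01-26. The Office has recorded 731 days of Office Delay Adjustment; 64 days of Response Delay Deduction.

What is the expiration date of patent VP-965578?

November 23, 2040

Base term: filing date + 19 years → 26 January 2039.
Office Delay Adjustment: +731 days → 26 January 2041.
Response Delay Deduction: −64 days → 23 November 2040.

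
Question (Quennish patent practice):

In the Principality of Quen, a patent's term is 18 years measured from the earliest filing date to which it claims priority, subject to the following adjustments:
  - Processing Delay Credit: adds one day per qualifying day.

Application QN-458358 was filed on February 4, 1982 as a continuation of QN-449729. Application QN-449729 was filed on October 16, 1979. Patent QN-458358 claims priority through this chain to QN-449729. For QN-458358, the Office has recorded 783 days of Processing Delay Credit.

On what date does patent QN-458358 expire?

Earliest priority filing: 16 October 1979.
Base term: 16 October 1979 + 18 years → 16 October 1997.
Processing Delay Credit: +783 days → 8 December 1999.

December 8, 1999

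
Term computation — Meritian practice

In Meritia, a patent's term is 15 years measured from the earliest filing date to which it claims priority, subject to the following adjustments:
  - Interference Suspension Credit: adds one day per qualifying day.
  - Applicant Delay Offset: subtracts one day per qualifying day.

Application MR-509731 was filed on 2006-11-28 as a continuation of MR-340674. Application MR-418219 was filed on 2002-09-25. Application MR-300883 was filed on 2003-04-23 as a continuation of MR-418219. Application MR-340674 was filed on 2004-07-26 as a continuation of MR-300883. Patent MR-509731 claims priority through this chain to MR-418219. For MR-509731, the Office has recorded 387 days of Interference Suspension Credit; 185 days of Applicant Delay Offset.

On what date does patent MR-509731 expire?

2018-04-15

Earliest priority filing: 25 September 2002.
Base term: 25 September 2002 + 15 years → 25 September 2017.
Interference Suspension Credit: +387 days → 17 October 2018.
Applicant Delay Offset: −185 days → 15 April 2018.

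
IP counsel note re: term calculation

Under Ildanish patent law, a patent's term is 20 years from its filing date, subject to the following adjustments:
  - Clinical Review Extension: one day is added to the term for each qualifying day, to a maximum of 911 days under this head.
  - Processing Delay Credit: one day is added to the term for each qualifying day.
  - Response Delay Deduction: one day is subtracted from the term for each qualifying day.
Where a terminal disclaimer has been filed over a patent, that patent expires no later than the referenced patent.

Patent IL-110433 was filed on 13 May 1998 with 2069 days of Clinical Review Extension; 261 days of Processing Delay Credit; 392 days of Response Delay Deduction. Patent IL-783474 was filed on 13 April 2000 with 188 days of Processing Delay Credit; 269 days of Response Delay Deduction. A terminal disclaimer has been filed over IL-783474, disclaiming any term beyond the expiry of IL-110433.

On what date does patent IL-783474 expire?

January 23, 2020

Natural term of IL-783474:
  Base: filing + 20 years → 13 April 2020.
  Processing Delay Credit: +188 days → 18 October 2020.
  Response Delay Deduction: −269 days → 23 January 2020.
Expiry of referenced patent IL-110433:
  Base: filing + 20 years → 13 May 2018.
  Clinical Review Extension: 2069 days claimed exceeds the 911-day cap, so +911 days → 9 November 2020.
  Processing Delay Credit: +261 days → 28 July 2021.
  Response Delay Deduction: −392 days → 1 July 2020.
Terminal disclaimer: IL-783474 expires on the earlier of 23 January 2020 and 1 July 2020.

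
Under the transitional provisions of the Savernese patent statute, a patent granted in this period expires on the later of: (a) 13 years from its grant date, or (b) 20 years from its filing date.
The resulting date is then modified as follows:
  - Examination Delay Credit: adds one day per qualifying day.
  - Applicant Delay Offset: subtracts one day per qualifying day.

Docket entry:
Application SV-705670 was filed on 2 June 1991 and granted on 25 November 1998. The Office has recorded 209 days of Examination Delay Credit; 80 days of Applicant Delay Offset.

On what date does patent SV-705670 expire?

April 2, 2012

(a) grant + 13 years → 25 November 2011.
(b) filing + 20 years → 2 June 2011.
Later of the two: 25 November 2011.
Examination Delay Credit: +209 days → 21 June 2012.
Applicant Delay Offset: −80 days → 2 April 2012.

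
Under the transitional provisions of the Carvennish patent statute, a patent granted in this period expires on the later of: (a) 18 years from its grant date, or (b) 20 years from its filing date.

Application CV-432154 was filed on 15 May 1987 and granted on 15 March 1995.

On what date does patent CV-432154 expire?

2013-03-15

(a) grant + 18 years → 15 March 2013.
(b) filing + 20 years → 15 May 2007.
Later of the two: 15 March 2013.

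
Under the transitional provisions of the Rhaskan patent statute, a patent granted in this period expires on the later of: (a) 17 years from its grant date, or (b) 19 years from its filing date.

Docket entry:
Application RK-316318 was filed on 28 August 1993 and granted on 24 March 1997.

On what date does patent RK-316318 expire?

(a) grant + 17 years → 24 March 2014.
(b) filing + 19 years → 28 August 2012.
Later of the two: 24 March 2014.

2014-03-24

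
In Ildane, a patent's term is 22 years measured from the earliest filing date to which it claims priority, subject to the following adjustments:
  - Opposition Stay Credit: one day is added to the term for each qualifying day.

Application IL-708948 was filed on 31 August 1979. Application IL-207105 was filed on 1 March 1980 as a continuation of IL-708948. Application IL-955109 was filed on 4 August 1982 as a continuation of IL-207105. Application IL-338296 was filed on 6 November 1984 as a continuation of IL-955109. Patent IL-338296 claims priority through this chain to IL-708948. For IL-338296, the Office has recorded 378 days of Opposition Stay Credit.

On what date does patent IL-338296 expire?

Earliest priority filing: 31 August 1979.
Base term: 31 August 1979 + 22 years → 31 August 2001.
Opposition Stay Credit: +378 days → 13 September 2002.

September 13, 2002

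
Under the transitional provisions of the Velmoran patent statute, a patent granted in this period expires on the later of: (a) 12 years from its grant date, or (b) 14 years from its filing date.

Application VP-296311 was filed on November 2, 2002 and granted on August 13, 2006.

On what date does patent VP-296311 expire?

August 13, 2018

(a) grant + 12 years → 13 August 2018.
(b) filing + 14 years → 2 November 2016.
Later of the two: 13 August 2018.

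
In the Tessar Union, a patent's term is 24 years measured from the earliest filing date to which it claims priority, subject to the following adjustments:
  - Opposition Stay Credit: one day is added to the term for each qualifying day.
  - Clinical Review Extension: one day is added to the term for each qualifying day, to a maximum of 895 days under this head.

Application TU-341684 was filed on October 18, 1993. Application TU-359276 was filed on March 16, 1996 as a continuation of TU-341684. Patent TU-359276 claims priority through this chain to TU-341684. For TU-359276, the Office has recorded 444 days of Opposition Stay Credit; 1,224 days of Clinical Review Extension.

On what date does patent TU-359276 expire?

June 18, 2021

Earliest priority filing: 18 October 1993.
Base term: 18 October 1993 + 24 years → 18 October 2017.
Opposition Stay Credit: +444 days → 5 January 2019.
Clinical Review Extension: 1224 days claimed exceeds the 895-day cap, so +895 days → 18 June 2021.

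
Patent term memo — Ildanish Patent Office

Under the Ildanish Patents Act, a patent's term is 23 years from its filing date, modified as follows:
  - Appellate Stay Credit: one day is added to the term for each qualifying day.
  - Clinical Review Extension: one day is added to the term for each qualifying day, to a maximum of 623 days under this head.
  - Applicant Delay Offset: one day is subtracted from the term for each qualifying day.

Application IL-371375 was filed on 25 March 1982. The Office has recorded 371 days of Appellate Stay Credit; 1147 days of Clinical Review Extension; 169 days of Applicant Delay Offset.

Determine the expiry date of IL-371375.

Base term: filing date + 23 years → 25 March 2005.
Appellate Stay Credit: +371 days → 31 March 2006.
Clinical Review Extension: 1147 days claimed exceeds the 623-day cap, so +623 days → 14 December 2007.
Applicant Delay Offset: −169 days → 28 June 2007.

2007-06-28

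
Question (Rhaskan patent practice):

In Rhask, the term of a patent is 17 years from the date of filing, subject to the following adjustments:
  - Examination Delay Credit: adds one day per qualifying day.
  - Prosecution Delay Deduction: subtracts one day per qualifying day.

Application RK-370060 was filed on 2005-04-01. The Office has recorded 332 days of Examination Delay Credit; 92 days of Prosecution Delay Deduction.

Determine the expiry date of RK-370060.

Base term: filing date + 17 years → 1 April 2022.
Examination Delay Credit: +332 days → 27 February 2023.
Prosecution Delay Deduction: −92 days → 27 November 2022.

November 27, 2022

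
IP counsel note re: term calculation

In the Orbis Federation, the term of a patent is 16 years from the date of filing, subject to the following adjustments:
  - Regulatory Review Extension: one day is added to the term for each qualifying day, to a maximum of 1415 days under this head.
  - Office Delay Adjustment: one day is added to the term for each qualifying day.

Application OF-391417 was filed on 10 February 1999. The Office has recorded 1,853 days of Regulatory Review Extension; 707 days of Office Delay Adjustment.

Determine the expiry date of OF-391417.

2020-12-02

Base term: filing date + 16 years → 10 February 2015.
Regulatory Review Extension: 1853 days claimed exceeds the 1415-day cap, so +1415 days → 26 December 2018.
Office Delay Adjustment: +707 days → 2 December 2020.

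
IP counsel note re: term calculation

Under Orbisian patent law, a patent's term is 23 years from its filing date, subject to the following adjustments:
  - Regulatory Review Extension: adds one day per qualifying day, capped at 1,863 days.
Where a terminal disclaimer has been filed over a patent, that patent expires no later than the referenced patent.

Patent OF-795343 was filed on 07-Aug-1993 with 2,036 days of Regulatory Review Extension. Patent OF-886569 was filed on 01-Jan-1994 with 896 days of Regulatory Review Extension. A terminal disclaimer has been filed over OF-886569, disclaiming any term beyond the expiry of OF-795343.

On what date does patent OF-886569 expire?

Natural term of OF-886569:
  Base: filing + 23 years → 1 January 2017.
  Regulatory Review Extension: 896 days (within the 1863-day cap) → +896 days → 16 June 2019.
Expiry of referenced patent OF-795343:
  Base: filing + 23 years → 7 August 2016.
  Regulatory Review Extension: 2036 days claimed exceeds the 1863-day cap, so +1863 days → 13 September 2021.
Terminal disclaimer: OF-886569 expires on the earlier of 16 June 2019 and 13 September 2021.

2019-06-16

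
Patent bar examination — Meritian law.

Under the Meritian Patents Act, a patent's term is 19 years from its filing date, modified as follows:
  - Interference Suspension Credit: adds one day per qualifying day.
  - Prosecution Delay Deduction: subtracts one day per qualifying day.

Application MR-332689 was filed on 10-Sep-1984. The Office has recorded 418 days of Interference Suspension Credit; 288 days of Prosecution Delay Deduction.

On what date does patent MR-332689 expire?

Base term: filing date + 19 years → 10 September 2003.
Interference Suspension Credit: +418 days → 1 November 2004.
Prosecution Delay Deduction: −288 days → 18 January 2004.

2004-01-18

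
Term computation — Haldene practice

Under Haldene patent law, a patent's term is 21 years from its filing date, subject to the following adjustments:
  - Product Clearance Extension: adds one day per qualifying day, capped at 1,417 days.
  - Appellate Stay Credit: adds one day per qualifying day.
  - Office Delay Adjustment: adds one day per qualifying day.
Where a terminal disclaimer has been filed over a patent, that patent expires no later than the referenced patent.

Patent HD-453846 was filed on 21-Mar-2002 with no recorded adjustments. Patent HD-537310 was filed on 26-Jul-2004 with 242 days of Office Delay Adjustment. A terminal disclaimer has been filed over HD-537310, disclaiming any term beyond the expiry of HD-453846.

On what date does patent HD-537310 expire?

March 21, 2023

Natural term of HD-537310:
  Base: filing + 21 years → 26 July 2025.
  Office Delay Adjustment: +242 days → 25 March 2026.
Expiry of referenced patent HD-453846:
  Base: filing + 21 years → 21 March 2023.
Terminal disclaimer: HD-537310 expires on the earlier of 25 March 2026 and 21 March 2023.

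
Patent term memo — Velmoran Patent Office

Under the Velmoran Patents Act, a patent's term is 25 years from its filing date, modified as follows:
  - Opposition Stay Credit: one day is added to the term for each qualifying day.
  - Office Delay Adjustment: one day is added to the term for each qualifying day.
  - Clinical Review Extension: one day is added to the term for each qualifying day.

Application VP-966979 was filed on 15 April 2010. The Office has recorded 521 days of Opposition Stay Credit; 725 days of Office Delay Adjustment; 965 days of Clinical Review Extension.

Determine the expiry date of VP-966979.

Base term: filing date + 25 years → 15 April 2035.
Opposition Stay Credit: +521 days → 17 September 2036.
Office Delay Adjustment: +725 days → 12 September 2038.
Clinical Review Extension: +965 days → 4 May 2041.

2041-05-04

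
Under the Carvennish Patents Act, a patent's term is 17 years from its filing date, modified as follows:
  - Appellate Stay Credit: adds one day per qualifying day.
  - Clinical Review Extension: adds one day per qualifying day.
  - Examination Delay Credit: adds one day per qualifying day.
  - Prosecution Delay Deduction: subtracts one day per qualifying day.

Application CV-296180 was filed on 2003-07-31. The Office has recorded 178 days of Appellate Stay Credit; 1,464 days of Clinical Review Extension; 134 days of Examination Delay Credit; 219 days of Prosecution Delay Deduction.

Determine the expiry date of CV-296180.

November 4, 2024

Base term: filing date + 17 years → 31 July 2020.
Appellate Stay Credit: +178 days → 25 January 2021.
Clinical Review Extension: +1464 days → 28 January 2025.
Examination Delay Credit: +134 days → 11 June 2025.
Prosecution Delay Deduction: −219 days → 4 November 2024.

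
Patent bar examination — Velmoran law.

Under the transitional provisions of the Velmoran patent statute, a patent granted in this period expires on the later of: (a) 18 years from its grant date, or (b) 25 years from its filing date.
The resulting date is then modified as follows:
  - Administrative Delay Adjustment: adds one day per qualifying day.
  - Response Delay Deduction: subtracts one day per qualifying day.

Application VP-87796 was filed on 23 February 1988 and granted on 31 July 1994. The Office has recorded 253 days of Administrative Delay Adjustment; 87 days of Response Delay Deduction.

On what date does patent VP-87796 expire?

(a) grant + 18 years → 31 July 2012.
(b) filing + 25 years → 23 February 2013.
Later of the two: 23 February 2013.
Administrative Delay Adjustment: +253 days → 3 November 2013.
Response Delay Deduction: −87 days → 8 August 2013.

August 8, 2013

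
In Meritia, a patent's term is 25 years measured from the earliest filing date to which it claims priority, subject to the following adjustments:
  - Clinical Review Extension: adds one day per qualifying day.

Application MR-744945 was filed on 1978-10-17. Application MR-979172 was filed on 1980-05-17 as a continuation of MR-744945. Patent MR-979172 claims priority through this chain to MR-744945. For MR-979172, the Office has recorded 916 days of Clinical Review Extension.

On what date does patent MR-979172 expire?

Earliest priority filing: 17 October 1978.
Base term: 17 October 1978 + 25 years → 17 October 2003.
Clinical Review Extension: +916 days → 20 April 2006.

April 20, 2006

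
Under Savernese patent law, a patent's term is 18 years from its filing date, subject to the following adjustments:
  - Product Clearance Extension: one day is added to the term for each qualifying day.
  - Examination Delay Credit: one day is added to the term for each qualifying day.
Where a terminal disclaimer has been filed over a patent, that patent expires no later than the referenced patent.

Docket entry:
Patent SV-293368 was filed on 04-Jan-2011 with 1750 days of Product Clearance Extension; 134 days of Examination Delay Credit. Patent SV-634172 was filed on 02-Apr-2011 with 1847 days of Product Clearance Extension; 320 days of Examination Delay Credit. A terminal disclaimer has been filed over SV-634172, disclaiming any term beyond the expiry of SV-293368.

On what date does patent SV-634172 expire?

2034-03-03

Natural term of SV-634172:
  Base: filing + 18 years → 2 April 2029.
  Product Clearance Extension: +1847 days → 23 April 2034.
  Examination Delay Credit: +320 days → 9 March 2035.
Expiry of referenced patent SV-293368:
  Base: filing + 18 years → 4 January 2029.
  Product Clearance Extension: +1750 days → 20 October 2033.
  Examination Delay Credit: +134 days → 3 March 2034.
Terminal disclaimer: SV-634172 expires on the earlier of 9 March 2035 and 3 March 2034.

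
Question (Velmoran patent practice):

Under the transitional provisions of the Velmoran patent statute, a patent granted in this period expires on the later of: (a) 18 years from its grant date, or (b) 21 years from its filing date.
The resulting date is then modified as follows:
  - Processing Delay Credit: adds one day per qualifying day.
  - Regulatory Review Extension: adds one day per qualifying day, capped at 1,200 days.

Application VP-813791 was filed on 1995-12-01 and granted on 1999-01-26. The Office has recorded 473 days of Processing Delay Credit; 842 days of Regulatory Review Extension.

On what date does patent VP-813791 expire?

(a) grant + 18 years → 26 January 2017.
(b) filing + 21 years → 1 December 2016.
Later of the two: 26 January 2017.
Processing Delay Credit: +473 days → 14 May 2018.
Regulatory Review Extension: 842 days (within the 1200-day cap) → +842 days → 2 September 2020.

September 2, 2020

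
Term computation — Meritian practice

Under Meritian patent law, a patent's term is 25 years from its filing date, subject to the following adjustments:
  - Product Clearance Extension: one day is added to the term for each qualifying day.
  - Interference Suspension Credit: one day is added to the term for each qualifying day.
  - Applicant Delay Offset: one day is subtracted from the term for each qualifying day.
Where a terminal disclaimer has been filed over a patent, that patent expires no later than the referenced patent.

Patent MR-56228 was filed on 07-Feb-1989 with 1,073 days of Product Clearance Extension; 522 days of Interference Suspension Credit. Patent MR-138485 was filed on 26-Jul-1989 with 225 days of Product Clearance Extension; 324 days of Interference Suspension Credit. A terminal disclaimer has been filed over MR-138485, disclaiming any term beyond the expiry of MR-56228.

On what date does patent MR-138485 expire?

Natural term of MR-138485:
  Base: filing + 25 years → 26 July 2014.
  Product Clearance Extension: +225 days → 8 March 2015.
  Interference Suspension Credit: +324 days → 26 January 2016.
Expiry of referenced patent MR-56228:
  Base: filing + 25 years → 7 February 2014.
  Product Clearance Extension: +1073 days → 15 January 2017.
  Interference Suspension Credit: +522 days → 21 June 2018.
Terminal disclaimer: MR-138485 expires on the earlier of 26 January 2016 and 21 June 2018.

2016-01-26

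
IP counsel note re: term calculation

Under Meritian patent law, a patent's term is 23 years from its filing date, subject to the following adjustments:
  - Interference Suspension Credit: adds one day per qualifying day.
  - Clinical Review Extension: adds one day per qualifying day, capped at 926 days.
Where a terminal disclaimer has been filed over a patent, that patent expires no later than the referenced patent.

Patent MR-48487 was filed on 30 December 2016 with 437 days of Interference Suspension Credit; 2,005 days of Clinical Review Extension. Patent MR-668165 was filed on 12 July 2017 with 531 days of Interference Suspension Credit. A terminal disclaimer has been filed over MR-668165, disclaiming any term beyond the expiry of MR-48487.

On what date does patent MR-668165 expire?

Natural term of MR-668165:
  Base: filing + 23 years → 12 July 2040.
  Interference Suspension Credit: +531 days → 25 December 2041.
Expiry of referenced patent MR-48487:
  Base: filing + 23 years → 30 December 2039.
  Interference Suspension Credit: +437 days → 11 March 2041.
  Clinical Review Extension: 2005 days claimed exceeds the 926-day cap, so +926 days → 23 September 2043.
Terminal disclaimer: MR-668165 expires on the earlier of 25 December 2041 and 23 September 2043.

2041-12-25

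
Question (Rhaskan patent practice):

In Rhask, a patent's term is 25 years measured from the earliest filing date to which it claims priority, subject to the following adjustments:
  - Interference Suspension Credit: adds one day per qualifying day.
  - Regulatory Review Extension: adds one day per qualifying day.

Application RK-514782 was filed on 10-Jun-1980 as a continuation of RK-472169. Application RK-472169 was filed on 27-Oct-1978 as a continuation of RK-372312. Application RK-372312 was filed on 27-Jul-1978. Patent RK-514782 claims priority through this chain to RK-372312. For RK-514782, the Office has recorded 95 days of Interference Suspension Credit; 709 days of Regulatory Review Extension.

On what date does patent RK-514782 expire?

Earliest priority filing: 27 July 1978.
Base term: 27 July 1978 + 25 years → 27 July 2003.
Interference Suspension Credit: +95 days → 30 October 2003.
Regulatory Review Extension: +709 days → 8 October 2005.

2005-10-08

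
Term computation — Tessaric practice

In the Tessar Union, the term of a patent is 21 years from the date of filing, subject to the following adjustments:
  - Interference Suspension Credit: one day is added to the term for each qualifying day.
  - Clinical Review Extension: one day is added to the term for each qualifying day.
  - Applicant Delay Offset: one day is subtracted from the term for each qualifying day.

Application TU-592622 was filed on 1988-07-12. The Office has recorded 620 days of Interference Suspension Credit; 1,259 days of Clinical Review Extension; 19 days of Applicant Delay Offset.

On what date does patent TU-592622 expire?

Base term: filing date + 21 years → 12 July 2009.
Interference Suspension Credit: +620 days → 24 March 2011.
Clinical Review Extension: +1259 days → 3 September 2014.
Applicant Delay Offset: −19 days → 15 August 2014.

August 15, 2014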